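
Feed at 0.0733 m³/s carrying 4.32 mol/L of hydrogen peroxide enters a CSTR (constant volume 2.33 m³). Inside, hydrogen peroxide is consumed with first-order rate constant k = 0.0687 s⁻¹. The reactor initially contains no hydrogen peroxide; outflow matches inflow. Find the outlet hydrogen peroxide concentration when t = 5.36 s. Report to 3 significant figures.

0.564 mol/L

Accumulation = in − out − consumed: V dC/dt = Q C_in − Q C − k V C.
This is linear with rate a = Q/V + k = 0.10016 s⁻¹.
C_ss = Q C_in/(Q + kV) = 1.3569 mol/L; C(t) = C_ss + (C₀ − C_ss) e^(−a t).
C(5.36) = 1.3569 + (-1.3569)·e^(−0.10016·5.36) = 1.3569 + (-1.3569)·0.58458 = 0.56367 mol/L.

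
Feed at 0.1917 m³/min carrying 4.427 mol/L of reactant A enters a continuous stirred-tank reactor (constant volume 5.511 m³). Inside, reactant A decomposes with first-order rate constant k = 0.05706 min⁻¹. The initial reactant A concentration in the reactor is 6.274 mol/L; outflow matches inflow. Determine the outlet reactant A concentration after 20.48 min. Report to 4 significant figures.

Accumulation = in − out − consumed: V dC/dt = Q C_in − Q C − k V C.
This is linear with rate a = Q/V + k = 0.0918450 min⁻¹.
C_ss = Q C_in/(Q + kV) = 1.67666 mol/L; C(t) = C_ss + (C₀ − C_ss) e^(−a t).
C(20.48) = 1.67666 + (4.59734)·e^(−0.0918450·20.48) = 1.67666 + (4.59734)·0.152440 = 2.37748 mol/L.

2.377 mol/L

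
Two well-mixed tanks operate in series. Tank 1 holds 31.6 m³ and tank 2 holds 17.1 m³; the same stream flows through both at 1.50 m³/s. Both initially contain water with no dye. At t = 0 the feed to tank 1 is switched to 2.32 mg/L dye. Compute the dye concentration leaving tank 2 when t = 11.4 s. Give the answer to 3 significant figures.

0.383 mg/L

Time constants: τᵢ = Vᵢ/Q for each well-mixed tank.
τ₁ = 31.6/1.50 = 21.067 s; τ₂ = 17.1/1.50 = 11.400 s.
Solving the cascade with C₁(0)=C₂(0)=0 gives C₂(t) = C_in[1 − (τ₁ e^(−t/τ₁) − τ₂ e^(−t/τ₂))/(τ₁ − τ₂)].
At t = 11.4: e^(−t/τ₁) = 0.58208, e^(−t/τ₂) = 0.36788.
C₂ = 2.32·[1 − (21.067·0.58208 − 11.400·0.36788)/(9.6667)] = 2.32·0.16530 = 0.38350 mg/L.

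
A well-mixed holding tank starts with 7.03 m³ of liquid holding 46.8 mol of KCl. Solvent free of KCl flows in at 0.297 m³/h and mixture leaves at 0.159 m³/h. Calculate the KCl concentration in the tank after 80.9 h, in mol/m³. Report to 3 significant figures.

Total volume: dV/dt = Q_in − Q_out = 0.13800 m³/h, so V(t) = 7.03 + 0.13800 t and V(80.9) = 18.194 m³.
No KCl enters, so dm/dt = −Q_out · (m/V).
Separate: dm/m = −Q_out dt/V(t) ⇒ ln(m/m₀) = −(Q_out/(Q_in−Q_out)) ln(V/V₀).
m = m₀ (V₀/V)^(Q_out/(Q_in−Q_out)) = 46.8 × (7.03/18.194)^(1.1522) = 15.647 mol.
C = m/V = 15.647/18.194 = 0.85998 mol/m³.

0.860 mol/m³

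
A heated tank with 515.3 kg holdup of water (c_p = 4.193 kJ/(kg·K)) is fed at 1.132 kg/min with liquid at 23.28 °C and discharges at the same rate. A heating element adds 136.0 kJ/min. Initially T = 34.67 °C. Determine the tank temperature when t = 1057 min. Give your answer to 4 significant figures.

50.24 °C

Energy balance: M c_p dT/dt = ṁ c_p (T_in − T) + 136.0.
Rearrange: dT/dt = (T_ss − T)/τ with τ = M/ṁ = 455.212 min and T_ss = T_in + Q̇/(ṁ c_p) = 51.9328 °C.
T approaches T_ss exponentially: T(t) = T_ss + (T₀ − T_ss) e^(−t/τ).
T(1057) = 51.9328 + (-17.2628)·e^(−1057/455.212) = 51.9328 + (-17.2628)·0.0980777 = 50.2397 °C.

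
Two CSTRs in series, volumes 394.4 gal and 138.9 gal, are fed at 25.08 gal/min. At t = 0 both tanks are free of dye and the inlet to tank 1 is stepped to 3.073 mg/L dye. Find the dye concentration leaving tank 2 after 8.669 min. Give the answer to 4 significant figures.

Each tank obeys Vᵢ dCᵢ/dt = Q(Cᵢ₋₁ − Cᵢ), so τᵢ = Vᵢ/Q.
τ₁ = 394.4/25.08 = 15.7257 min; τ₂ = 138.9/25.08 = 5.53828 min.
Tank 1: C₁ = C_in(1 − e^(−t/τ₁)). Tank 2 (τ₁ ≠ τ₂): C₂ = C_in[1 − (τ₁ e^(−t/τ₁) − τ₂ e^(−t/τ₂))/(τ₁ − τ₂)].
At t = 8.669: e^(−t/τ₁) = 0.576221, e^(−t/τ₂) = 0.209028.
C₂ = 3.073·[1 − (15.7257·0.576221 − 5.53828·0.209028)/(10.1874)] = 3.073·0.224158 = 0.688838 mg/L.

0.6888 mg/L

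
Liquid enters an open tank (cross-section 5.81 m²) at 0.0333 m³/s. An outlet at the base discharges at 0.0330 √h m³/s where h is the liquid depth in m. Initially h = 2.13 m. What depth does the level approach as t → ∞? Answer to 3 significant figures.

1.02 m

Mass balance (ρ constant): A dh/dt = Q_in − 0.0330 √h. At steady state dh/dt = 0:
Q_in = 0.0330 √h_ss ⇒ √h_ss = 0.0333/0.0330 = 1.0091.
h_ss = 1.0091² = 1.0183 m. (Since h₀ = 2.13 m > h_ss, the level will fall toward this value.)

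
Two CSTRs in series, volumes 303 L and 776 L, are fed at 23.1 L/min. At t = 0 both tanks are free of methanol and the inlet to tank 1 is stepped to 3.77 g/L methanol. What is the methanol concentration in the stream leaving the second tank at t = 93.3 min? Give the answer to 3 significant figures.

3.39 g/L

Time constants: τᵢ = Vᵢ/Q for each well-mixed tank.
τ₁ = 303/23.1 = 13.117 min; τ₂ = 776/23.1 = 33.593 min.
Tank 1: C₁ = C_in(1 − e^(−t/τ₁)). Tank 2 (τ₁ ≠ τ₂): C₂ = C_in[1 − (τ₁ e^(−t/τ₁) − τ₂ e^(−t/τ₂))/(τ₁ − τ₂)].
At t = 93.3: e^(−t/τ₁) = 0.00081447, e^(−t/τ₂) = 0.062203.
C₂ = 3.77·[1 − (13.117·0.00081447 − 33.593·0.062203)/(-20.476)] = 3.77·0.89847 = 3.3872 g/L.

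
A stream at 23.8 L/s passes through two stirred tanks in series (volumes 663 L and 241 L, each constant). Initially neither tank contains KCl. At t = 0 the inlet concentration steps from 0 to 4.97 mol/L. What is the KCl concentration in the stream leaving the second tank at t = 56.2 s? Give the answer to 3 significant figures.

Time constants: τᵢ = Vᵢ/Q for each well-mixed tank.
τ₁ = 663/23.8 = 27.857 s; τ₂ = 241/23.8 = 10.126 s.
Tank 1: C₁ = C_in(1 − e^(−t/τ₁)). Tank 2 (τ₁ ≠ τ₂): C₂ = C_in[1 − (τ₁ e^(−t/τ₁) − τ₂ e^(−t/τ₂))/(τ₁ − τ₂)].
At t = 56.2: e^(−t/τ₁) = 0.13300, e^(−t/τ₂) = 0.0038873.
C₂ = 4.97·[1 − (27.857·0.13300 − 10.126·0.0038873)/(17.731)] = 4.97·0.79327 = 3.9426 mol/L.

3.94 mol/L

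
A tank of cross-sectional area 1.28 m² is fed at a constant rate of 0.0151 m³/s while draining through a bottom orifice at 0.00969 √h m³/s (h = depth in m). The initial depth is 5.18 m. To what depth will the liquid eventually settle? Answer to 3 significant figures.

2.43 m

Level balance: A dh/dt = 0.0151 − 0.00969 √h. Setting dh/dt = 0:
Q_in = 0.00969 √h_ss ⇒ √h_ss = 0.0151/0.00969 = 1.5583.
h_ss = 1.5583² = 2.4283 m. (Since h₀ = 5.18 m > h_ss, the level will fall toward this value.)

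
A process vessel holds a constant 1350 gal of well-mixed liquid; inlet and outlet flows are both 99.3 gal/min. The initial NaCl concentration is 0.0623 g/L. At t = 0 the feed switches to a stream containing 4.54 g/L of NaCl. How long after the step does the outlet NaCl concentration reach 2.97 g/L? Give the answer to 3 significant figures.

14.2 min

Unsteady species balance (constant V, well mixed): V dC/dt = Q(C_in − C), so τ = V/Q = 13.595 min.
C(t) = C_in + (C₀ − C_in) e^(−t/τ). Set C = 2.97 and solve for t:
e^(−t/τ) = (C − C_in)/(C₀ − C_in) = (2.97 − 4.54)/(0.0623 − 4.54) = 0.35063
t = −τ ln(…) = 13.595 × 1.0480 = 14.248 min.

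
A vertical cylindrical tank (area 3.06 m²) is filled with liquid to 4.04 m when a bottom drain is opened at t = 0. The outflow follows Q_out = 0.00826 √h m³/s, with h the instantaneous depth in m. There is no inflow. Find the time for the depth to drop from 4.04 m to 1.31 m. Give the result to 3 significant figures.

641 s

A dh/dt = −Q_out = −0.00826 √h.
∫ h^(−1/2) dh = −(0.00826/A) ∫ dt, giving 2√h = 2√h₀ − (0.00826/A) t.
t = 2A(√h₀ − √h)/0.00826 = 2·3.06·(√4.04 − √1.31)/0.00826
  = 6.1200 × (2.0100 − 1.1446) / 0.00826 = 641.21 s.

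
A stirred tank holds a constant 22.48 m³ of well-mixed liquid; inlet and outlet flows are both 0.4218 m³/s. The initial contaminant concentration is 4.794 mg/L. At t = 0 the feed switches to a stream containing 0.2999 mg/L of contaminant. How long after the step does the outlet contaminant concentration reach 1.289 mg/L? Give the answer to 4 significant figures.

80.67 s

Species balance on the tank: V dC/dt = Q(C_in − C), so τ = V/Q = 53.2954 s.
C(t) = C_in + (C₀ − C_in) e^(−t/τ). Set C = 1.289 and solve for t:
e^(−t/τ) = (C − C_in)/(C₀ − C_in) = (1.289 − 0.2999)/(4.794 − 0.2999) = 0.220089
t = −τ ln(…) = 53.2954 × 1.51373 = 80.6746 s.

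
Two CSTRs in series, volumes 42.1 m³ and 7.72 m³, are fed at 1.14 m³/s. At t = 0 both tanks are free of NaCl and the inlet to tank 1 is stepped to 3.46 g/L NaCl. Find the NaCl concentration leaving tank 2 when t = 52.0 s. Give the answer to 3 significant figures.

2.42 g/L

Species balance on tank i: dCᵢ/dt = (Cᵢ₋₁ − Cᵢ)/τᵢ with τᵢ = Vᵢ/Q.
τ₁ = 42.1/1.14 = 36.930 s; τ₂ = 7.72/1.14 = 6.7719 s.
Tank 1: C₁ = C_in(1 − e^(−t/τ₁)). Tank 2 (τ₁ ≠ τ₂): C₂ = C_in[1 − (τ₁ e^(−t/τ₁) − τ₂ e^(−t/τ₂))/(τ₁ − τ₂)].
At t = 52.0: e^(−t/τ₁) = 0.24461, e^(−t/τ₂) = 0.00046255.
C₂ = 3.46·[1 − (36.930·0.24461 − 6.7719·0.00046255)/(30.158)] = 3.46·0.70056 = 2.4239 g/L.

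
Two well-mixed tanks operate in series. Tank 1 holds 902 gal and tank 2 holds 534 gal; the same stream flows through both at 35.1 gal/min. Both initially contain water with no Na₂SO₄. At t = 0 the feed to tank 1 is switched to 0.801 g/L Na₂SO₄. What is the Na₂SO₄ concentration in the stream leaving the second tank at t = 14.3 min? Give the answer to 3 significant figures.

Each tank obeys Vᵢ dCᵢ/dt = Q(Cᵢ₋₁ − Cᵢ), so τᵢ = Vᵢ/Q.
τ₁ = 902/35.1 = 25.698 min; τ₂ = 534/35.1 = 15.214 min.
Solving the cascade with C₁(0)=C₂(0)=0 gives C₂(t) = C_in[1 − (τ₁ e^(−t/τ₁) − τ₂ e^(−t/τ₂))/(τ₁ − τ₂)].
At t = 14.3: e^(−t/τ₁) = 0.57323, e^(−t/τ₂) = 0.39065.
C₂ = 0.801·[1 − (25.698·0.57323 − 15.214·0.39065)/(10.484)] = 0.801·0.16182 = 0.12962 g/L.

0.130 g/L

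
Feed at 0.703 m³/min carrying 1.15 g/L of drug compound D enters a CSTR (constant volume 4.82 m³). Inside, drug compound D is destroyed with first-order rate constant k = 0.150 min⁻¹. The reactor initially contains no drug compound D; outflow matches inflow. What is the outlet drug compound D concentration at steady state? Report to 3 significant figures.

Accumulation = in − out − consumed: V dC/dt = Q C_in − Q C − k V C.
Steady state (dC/dt = 0): C_ss = Q C_in/(Q + kV) = C_in/(1 + kV/Q).
C_ss = 0.703·1.15/(0.703 + 0.150·4.82) = 0.80845/1.4260 = 0.56694 g/L.

0.567 g/L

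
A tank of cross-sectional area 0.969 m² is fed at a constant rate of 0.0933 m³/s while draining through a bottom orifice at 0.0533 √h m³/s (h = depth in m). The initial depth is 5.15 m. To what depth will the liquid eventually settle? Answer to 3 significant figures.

Level balance: A dh/dt = 0.0933 − 0.0533 √h. Setting dh/dt = 0:
Q_in = 0.0533 √h_ss ⇒ √h_ss = 0.0933/0.0533 = 1.7505.
h_ss = 1.7505² = 3.0641 m. (Since h₀ = 5.15 m > h_ss, the level will fall toward this value.)

3.06 m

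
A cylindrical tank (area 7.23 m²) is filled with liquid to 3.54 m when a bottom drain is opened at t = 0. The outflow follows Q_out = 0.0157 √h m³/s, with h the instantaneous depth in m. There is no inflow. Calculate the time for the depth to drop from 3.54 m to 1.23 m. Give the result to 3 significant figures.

711 s

With no inflow, A dh/dt = −0.0157 √h.
Separate and integrate: 2(√h − √h₀) = −(0.0157/A) t.
t = 2A(√h₀ − √h)/0.0157 = 2·7.23·(√3.54 − √1.23)/0.0157
  = 14.460 × (1.8815 − 1.1091) / 0.0157 = 711.43 s.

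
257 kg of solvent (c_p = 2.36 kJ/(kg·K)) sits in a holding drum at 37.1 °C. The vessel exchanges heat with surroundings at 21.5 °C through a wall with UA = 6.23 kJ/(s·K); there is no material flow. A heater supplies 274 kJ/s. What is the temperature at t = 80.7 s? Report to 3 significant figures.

Lumped-capacitance energy balance: M c_p dT/dt = UA(T_amb − T) + Q̇.
dT/dt = (T_ss − T)/τ with T_ss = T_amb + Q̇/UA = 21.5 + 274/6.23 = 65.481 °C, τ = M c_p/UA = 257·2.36/6.23 = 97.355 s.
Solution: T(t) = T_ss + (T₀ − T_ss) e^(−t/τ).
T(80.7) = 65.481 + (-28.381)·0.43652 = 53.092 °C.

53.1 °C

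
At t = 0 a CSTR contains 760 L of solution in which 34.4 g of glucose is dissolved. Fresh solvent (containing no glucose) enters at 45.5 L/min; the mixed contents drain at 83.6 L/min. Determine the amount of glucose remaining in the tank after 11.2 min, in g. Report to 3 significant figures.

5.64 g

Total volume: dV/dt = Q_in − Q_out = -38.100 L/min, so V(t) = 760 − 38.100 t and V(11.2) = 333.28 L.
Solute balance: dm/dt = 0 − Q_out C = −Q_out m/V(t).
dm/m = −Q_out dt/(V₀ − 38.100 t); integrating gives ln(m/m₀) = −(Q_out/(Q_in−Q_out)) ln(V/V₀).
m = m₀ (V₀/V)^(Q_out/(Q_in−Q_out)) = 34.4 × (760/333.28)^(-2.1942) = 5.6366 g.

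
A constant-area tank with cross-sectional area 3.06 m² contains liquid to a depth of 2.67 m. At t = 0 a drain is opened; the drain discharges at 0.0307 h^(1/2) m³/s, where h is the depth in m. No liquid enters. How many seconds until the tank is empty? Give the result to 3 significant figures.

Accumulation of liquid (constant cross-section A): A dh/dt = −0.0307 √h.
∫ h^(−1/2) dh = −(0.0307/A) ∫ dt, giving 2√h = 2√h₀ − (0.0307/A) t.
Set h = 0: 2√h₀ = (0.0307/A) t_empty ⇒ t_empty = 2A√h₀/0.0307.
t_empty = 2·3.06·√2.67/0.0307 = 6.1200·1.6340/0.0307 = 325.74 s.

326 s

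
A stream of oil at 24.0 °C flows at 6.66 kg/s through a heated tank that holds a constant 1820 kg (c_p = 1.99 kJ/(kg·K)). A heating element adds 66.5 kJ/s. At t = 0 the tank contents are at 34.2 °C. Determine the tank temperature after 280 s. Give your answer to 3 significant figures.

M c_p dT/dt = ṁ c_p (T_in − T) + Q̇.
Rearrange: dT/dt = (T_ss − T)/τ with τ = M/ṁ = 273.27 s and T_ss = T_in + Q̇/(ṁ c_p) = 29.018 °C.
Integrating: T(t) = T_ss + (T₀ − T_ss) e^(−t/τ).
T(280) = 29.018 + (5.1824)·e^(−280/273.27) = 29.018 + (5.1824)·0.35893 = 30.878 °C.

30.9 °C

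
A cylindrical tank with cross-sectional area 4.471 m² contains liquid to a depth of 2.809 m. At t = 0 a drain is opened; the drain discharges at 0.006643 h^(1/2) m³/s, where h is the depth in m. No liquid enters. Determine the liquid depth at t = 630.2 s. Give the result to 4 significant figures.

A dh/dt = −Q_out = −0.006643 √h.
This is separable: 2 d(√h)/dt = −0.006643/A, so √h = √h₀ − (0.006643/(2A)) t.
√h = √2.809 − 0.006643·630.2/(2·4.471) = 1.67601 − 0.468175 = 1.20783.
h = 1.20783² = 1.45886 m.

1.459 m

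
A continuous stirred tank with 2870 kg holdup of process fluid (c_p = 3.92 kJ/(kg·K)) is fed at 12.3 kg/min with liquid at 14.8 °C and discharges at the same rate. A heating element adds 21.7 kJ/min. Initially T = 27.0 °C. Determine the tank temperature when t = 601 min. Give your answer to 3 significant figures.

First-law balance (no shaft work): M c_p dT/dt = ṁ c_p (T_in − T) + 21.7.
τ = M/ṁ = 233.33 min; T_ss = T_in + Q̇/(ṁ c_p) = 14.8 + 21.7/(12.3·3.92) = 15.250 °C.
Integrating: T(t) = T_ss + (T₀ − T_ss) e^(−t/τ).
T(601) = 15.250 + (11.750)·e^(−601/233.33) = 15.250 + (11.750)·0.076099 = 16.144 °C.

16.1 °C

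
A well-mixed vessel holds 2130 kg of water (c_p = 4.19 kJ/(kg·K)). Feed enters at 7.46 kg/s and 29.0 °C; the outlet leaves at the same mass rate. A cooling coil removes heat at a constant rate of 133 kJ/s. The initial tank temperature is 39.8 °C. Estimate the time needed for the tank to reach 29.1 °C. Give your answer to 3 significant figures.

354 s

M c_p dT/dt = ṁ c_p (T_in − T) − Q̇.
τ = M/ṁ = 285.52 s; T_ss = T_in − Q̇/(ṁ c_p) = 24.745 °C.
T(t) = T_ss + (T₀ − T_ss) e^(−t/τ). Set T = 29.1:
e^(−t/τ) = (29.1 − 24.745)/(39.8 − 24.745) = 0.28927
t = −285.52 · ln(0.28927) = 354.16 s.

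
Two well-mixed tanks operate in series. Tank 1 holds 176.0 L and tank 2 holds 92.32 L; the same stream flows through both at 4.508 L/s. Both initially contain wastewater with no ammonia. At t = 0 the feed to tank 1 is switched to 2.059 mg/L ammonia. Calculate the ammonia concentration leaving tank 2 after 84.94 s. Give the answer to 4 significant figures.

1.603 mg/L

Species balance on tank i: dCᵢ/dt = (Cᵢ₋₁ − Cᵢ)/τᵢ with τᵢ = Vᵢ/Q.
τ₁ = 176.0/4.508 = 39.0417 s; τ₂ = 92.32/4.508 = 20.4791 s.
Solving the cascade with C₁(0)=C₂(0)=0 gives C₂(t) = C_in[1 − (τ₁ e^(−t/τ₁) − τ₂ e^(−t/τ₂))/(τ₁ − τ₂)].
At t = 84.94: e^(−t/τ₁) = 0.113537, e^(−t/τ₂) = 0.0158018.
C₂ = 2.059·[1 − (39.0417·0.113537 − 20.4791·0.0158018)/(18.5626)] = 2.059·0.778636 = 1.60321 mg/L.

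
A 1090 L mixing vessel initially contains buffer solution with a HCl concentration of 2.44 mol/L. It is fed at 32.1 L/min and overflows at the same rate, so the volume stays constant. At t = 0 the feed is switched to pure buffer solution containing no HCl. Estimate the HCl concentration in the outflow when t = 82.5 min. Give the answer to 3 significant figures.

Transient balance on the dissolved component: V dC/dt = Q(C_in − C).
Time constant τ = V/Q = 1090/32.1 = 33.956 min.
Integrating: C(t) = C_in + (C₀ − C_in) e^(−t/τ).
C(82.5) = 0 + (2.44 − 0)·e^(−82.5/33.956) = 0 + (2.4400)·0.088073 = 0.21490 mol/L.

0.215 mol/L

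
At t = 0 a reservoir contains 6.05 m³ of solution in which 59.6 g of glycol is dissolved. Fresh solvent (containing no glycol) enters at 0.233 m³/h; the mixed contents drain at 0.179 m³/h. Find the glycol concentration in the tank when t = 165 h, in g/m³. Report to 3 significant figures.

Total volume: dV/dt = Q_in − Q_out = 0.054000 m³/h, so V(t) = 6.05 + 0.054000 t and V(165) = 14.960 m³.
No glycol enters, so dm/dt = −Q_out · (m/V).
dm/m = −Q_out dt/(V₀ + 0.054000 t); integrating gives ln(m/m₀) = −(Q_out/(Q_in−Q_out)) ln(V/V₀).
m = m₀ (V₀/V)^(Q_out/(Q_in−Q_out)) = 59.6 × (6.05/14.960)^(3.3148) = 2.9644 g.
C = m/V = 2.9644/14.960 = 0.19816 g/m³.

0.198 g/m³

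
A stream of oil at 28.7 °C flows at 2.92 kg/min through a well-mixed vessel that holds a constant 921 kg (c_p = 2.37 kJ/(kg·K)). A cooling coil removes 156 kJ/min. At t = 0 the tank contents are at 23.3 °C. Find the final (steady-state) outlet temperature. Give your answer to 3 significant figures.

Heat balance on the well-mixed liquid: M c_p dT/dt = ṁ c_p (T_in − T) − 156.
At steady state dT/dt = 0 ⇒ T_ss = T_in − Q̇/(ṁ c_p) = 28.7 − 156/(2.92·2.37) = 6.1580 °C.

6.16 °C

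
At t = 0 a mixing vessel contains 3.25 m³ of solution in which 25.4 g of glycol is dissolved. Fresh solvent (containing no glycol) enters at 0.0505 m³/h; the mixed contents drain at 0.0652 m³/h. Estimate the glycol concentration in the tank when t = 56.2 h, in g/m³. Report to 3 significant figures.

Total volume: dV/dt = Q_in − Q_out = -0.014700 m³/h, so V(t) = 3.25 − 0.014700 t and V(56.2) = 2.4239 m³.
Species balance (pure solvent in): dm/dt = −Q_out · m/V(t).
Separate: dm/m = −Q_out dt/V(t) ⇒ ln(m/m₀) = −(Q_out/(Q_in−Q_out)) ln(V/V₀).
m = m₀ (V₀/V)^(Q_out/(Q_in−Q_out)) = 25.4 × (3.25/2.4239)^(-4.4354) = 6.9163 g.
C = m/V = 6.9163/2.4239 = 2.8534 g/m³.

2.85 g/m³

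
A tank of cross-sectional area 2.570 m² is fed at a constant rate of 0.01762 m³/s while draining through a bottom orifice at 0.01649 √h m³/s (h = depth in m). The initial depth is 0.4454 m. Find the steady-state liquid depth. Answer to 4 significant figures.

1.142 m

Level balance: A dh/dt = 0.01762 − 0.01649 √h. Setting dh/dt = 0:
Q_in = 0.01649 √h_ss ⇒ √h_ss = 0.01762/0.01649 = 1.06853.
h_ss = 1.06853² = 1.14175 m. (Since h₀ = 0.4454 m < h_ss, the level will rise toward this value.)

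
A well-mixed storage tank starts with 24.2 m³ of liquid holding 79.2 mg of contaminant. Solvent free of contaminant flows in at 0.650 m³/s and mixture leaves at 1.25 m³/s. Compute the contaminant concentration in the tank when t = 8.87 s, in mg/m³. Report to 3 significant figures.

Let m(t) be the amount of contaminant. Volume: V(t) = V₀ + (Q_in − Q_out) t = 24.2 − 0.60000 t; V(8.87) = 18.878 m³.
Solute balance: dm/dt = 0 − Q_out C = −Q_out m/V(t).
dm/m = −Q_out dt/(V₀ − 0.60000 t); integrating gives ln(m/m₀) = −(Q_out/(Q_in−Q_out)) ln(V/V₀).
m = m₀ (V₀/V)^(Q_out/(Q_in−Q_out)) = 79.2 × (24.2/18.878)^(-2.0833) = 47.208 mg.
C = m/V = 47.208/18.878 = 2.5007 mg/m³.

2.50 mg/m³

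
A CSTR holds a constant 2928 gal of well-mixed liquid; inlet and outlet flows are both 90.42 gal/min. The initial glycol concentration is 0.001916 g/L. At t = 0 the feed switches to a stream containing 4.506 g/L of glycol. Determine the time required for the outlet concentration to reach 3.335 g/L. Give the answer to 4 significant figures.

43.62 min

Accumulation = in − out for the solute gives V dC/dt = Q(C_in − C), so τ = V/Q = 32.3822 min.
C(t) = C_in + (C₀ − C_in) e^(−t/τ). Set C = 3.335 and solve for t:
e^(−t/τ) = (C − C_in)/(C₀ − C_in) = (3.335 − 4.506)/(0.001916 − 4.506) = 0.259986
t = −τ ln(…) = 32.3822 × 1.34713 = 43.6229 min.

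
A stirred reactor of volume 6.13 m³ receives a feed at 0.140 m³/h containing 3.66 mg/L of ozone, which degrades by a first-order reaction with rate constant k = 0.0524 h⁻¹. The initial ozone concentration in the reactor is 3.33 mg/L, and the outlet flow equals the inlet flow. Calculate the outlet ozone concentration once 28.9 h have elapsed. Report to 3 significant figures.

Accumulation = in − out − consumed: V dC/dt = Q C_in − Q C − k V C.
dC/dt = (Q/V) C_in − (Q/V + k) C; effective rate a = Q/V + k = 0.022838 + 0.0524 = 0.075238 h⁻¹.
C_ss = Q C_in/(Q + kV) = 1.1110 mg/L; C(t) = C_ss + (C₀ − C_ss) e^(−a t).
C(28.9) = 1.1110 + (2.2190)·e^(−0.075238·28.9) = 1.1110 + (2.2190)·0.11368 = 1.3632 mg/L.

1.36 mg/L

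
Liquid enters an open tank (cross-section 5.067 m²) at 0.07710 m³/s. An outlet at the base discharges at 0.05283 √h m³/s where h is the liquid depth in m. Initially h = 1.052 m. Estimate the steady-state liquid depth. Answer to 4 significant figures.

2.130 m

Level balance: A dh/dt = 0.07710 − 0.05283 √h. Setting dh/dt = 0:
Q_in = 0.05283 √h_ss ⇒ √h_ss = 0.07710/0.05283 = 1.45940.
h_ss = 1.45940² = 2.12984 m. (Since h₀ = 1.052 m < h_ss, the level will rise toward this value.)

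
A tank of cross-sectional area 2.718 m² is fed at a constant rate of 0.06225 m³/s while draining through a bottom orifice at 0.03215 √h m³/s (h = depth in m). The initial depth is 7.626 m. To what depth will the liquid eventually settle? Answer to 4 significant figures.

Volume balance on the tank: A dh/dt = Q_in − 0.03215 √h. At steady state dh/dt = 0:
Q_in = 0.03215 √h_ss ⇒ √h_ss = 0.06225/0.03215 = 1.93624.
h_ss = 1.93624² = 3.74901 m. (Since h₀ = 7.626 m > h_ss, the level will fall toward this value.)

3.749 m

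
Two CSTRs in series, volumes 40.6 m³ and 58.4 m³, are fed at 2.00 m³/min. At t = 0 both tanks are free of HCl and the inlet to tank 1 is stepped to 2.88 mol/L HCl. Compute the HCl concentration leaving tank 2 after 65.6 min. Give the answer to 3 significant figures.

Each tank obeys Vᵢ dCᵢ/dt = Q(Cᵢ₋₁ − Cᵢ), so τᵢ = Vᵢ/Q.
τ₁ = 40.6/2.00 = 20.300 min; τ₂ = 58.4/2.00 = 29.200 min.
Tank 1: C₁ = C_in(1 − e^(−t/τ₁)). Tank 2 (τ₁ ≠ τ₂): C₂ = C_in[1 − (τ₁ e^(−t/τ₁) − τ₂ e^(−t/τ₂))/(τ₁ − τ₂)].
At t = 65.6: e^(−t/τ₁) = 0.039497, e^(−t/τ₂) = 0.10576.
C₂ = 2.88·[1 − (20.300·0.039497 − 29.200·0.10576)/(-8.9000)] = 2.88·0.74310 = 2.1401 mol/L.

2.14 mol/L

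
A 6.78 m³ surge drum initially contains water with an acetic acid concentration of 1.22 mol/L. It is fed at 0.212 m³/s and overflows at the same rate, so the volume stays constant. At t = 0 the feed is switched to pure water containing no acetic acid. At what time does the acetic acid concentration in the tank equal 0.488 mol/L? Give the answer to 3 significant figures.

29.3 s

Species balance: V dC/dt = Q(C_in − C) ⇒ τ = V/Q = 31.981 s.
C(t) = C_in + (C₀ − C_in) e^(−t/τ). Set C = 0.488 and solve for t:
e^(−t/τ) = (C − C_in)/(C₀ − C_in) = (0.488 − 0)/(1.22 − 0) = 0.40000
t = −τ ln(…) = 31.981 × 0.91629 = 29.304 s.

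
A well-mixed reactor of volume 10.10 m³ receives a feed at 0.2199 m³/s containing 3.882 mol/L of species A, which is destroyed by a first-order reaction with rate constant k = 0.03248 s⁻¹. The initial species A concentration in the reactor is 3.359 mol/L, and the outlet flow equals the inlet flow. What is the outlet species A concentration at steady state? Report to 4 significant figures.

Accumulation = in − out − consumed: V dC/dt = Q C_in − Q C − k V C.
Steady state (dC/dt = 0): C_ss = Q C_in/(Q + kV) = C_in/(1 + kV/Q).
C_ss = 0.2199·3.882/(0.2199 + 0.03248·10.10) = 0.853652/0.547948 = 1.55791 mol/L.

1.558 mol/L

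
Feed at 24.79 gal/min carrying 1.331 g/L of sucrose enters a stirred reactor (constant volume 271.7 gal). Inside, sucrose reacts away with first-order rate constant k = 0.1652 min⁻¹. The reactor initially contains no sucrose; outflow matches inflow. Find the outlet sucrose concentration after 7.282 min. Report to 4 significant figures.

Accumulation = in − out − consumed: V dC/dt = Q C_in − Q C − k V C.
This is linear with rate a = Q/V + k = 0.256440 min⁻¹.
C_ss = Q C_in/(Q + kV) = 0.473564 g/L; C(t) = C_ss + (C₀ − C_ss) e^(−a t).
C(7.282) = 0.473564 + (-0.473564)·e^(−0.256440·7.282) = 0.473564 + (-0.473564)·0.154525 = 0.400386 g/L.

0.4004 g/L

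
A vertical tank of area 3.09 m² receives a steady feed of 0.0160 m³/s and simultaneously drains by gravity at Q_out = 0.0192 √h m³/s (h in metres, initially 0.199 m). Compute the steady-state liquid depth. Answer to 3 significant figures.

A dh/dt = Q_in − 0.0192 √h. Steady state requires inflow = outflow:
Q_in = 0.0192 √h_ss ⇒ √h_ss = 0.0160/0.0192 = 0.83333.
h_ss = 0.83333² = 0.69444 m. (Since h₀ = 0.199 m < h_ss, the level will rise toward this value.)

0.694 m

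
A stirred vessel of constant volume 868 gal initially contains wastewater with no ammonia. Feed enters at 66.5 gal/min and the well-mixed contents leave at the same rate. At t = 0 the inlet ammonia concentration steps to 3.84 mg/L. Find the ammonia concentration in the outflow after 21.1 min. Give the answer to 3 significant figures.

3.08 mg/L

Unsteady species balance (constant V, well mixed): V dC/dt = Q(C_in − C).
Rewrite as dC/dt + C/τ = C_in/τ, τ = V/Q = 13.053 min.
This is linear first-order; C(t) = C_in + (C₀ − C_in) e^(−t/τ).
C(21.1) = 3.84 + (0 − 3.84)·e^(−21.1/13.053) = 3.84 + (-3.8400)·0.19859 = 3.0774 mg/L.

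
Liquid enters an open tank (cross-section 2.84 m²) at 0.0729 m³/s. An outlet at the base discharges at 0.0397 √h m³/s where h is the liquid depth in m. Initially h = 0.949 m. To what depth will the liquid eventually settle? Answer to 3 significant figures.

3.37 m

A dh/dt = Q_in − 0.0397 √h. Steady state requires inflow = outflow:
Q_in = 0.0397 √h_ss ⇒ √h_ss = 0.0729/0.0397 = 1.8363.
h_ss = 1.8363² = 3.3719 m. (Since h₀ = 0.949 m < h_ss, the level will rise toward this value.)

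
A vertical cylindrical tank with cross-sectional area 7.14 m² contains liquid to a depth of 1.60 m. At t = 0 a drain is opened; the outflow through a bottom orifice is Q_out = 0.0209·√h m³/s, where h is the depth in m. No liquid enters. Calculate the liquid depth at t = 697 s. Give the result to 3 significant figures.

Mass balance (ρ constant): A dh/dt = −0.0209 √h.
Separate and integrate: 2(√h − √h₀) = −(0.0209/A) t.
√h = √1.60 − 0.0209·697/(2·7.14) = 1.2649 − 1.0201 = 0.24479.
h = 0.24479² = 0.059923 m.

0.0599 m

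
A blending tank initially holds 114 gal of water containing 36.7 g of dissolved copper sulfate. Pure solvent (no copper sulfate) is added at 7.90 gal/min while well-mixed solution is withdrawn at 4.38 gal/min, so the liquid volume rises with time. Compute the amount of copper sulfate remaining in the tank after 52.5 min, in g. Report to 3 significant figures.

Total volume: dV/dt = Q_in − Q_out = 3.5200 gal/min, so V(t) = 114 + 3.5200 t and V(52.5) = 298.80 gal.
Solute balance: dm/dt = 0 − Q_out C = −Q_out m/V(t).
Separate: dm/m = −Q_out dt/V(t) ⇒ ln(m/m₀) = −(Q_out/(Q_in−Q_out)) ln(V/V₀).
m = m₀ (V₀/V)^(Q_out/(Q_in−Q_out)) = 36.7 × (114/298.80)^(1.2443) = 11.065 g.

11.1 g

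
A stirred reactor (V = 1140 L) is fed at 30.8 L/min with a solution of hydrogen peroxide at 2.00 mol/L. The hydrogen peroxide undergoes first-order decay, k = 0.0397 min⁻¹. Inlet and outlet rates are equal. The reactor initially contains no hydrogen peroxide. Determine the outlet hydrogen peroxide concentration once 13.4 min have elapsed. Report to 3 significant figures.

0.479 mol/L

V dC/dt = Q(C_in − C) − k V C.
This is linear with rate a = Q/V + k = 0.066718 min⁻¹.
C_ss = Q C_in/(Q + kV) = 0.80991 mol/L; C(t) = C_ss + (C₀ − C_ss) e^(−a t).
C(13.4) = 0.80991 + (-0.80991)·e^(−0.066718·13.4) = 0.80991 + (-0.80991)·0.40901 = 0.47865 mol/L.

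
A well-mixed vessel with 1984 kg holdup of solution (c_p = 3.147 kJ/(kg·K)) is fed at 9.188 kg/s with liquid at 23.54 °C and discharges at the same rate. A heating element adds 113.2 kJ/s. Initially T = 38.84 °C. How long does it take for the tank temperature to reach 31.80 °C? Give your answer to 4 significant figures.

Heat balance on the well-mixed liquid: M c_p dT/dt = ṁ c_p (T_in − T) + 113.2.
τ = M/ṁ = 215.934 s; T_ss = T_in + Q̇/(ṁ c_p) = 27.4550 °C.
T(t) = T_ss + (T₀ − T_ss) e^(−t/τ). Set T = 31.80:
e^(−t/τ) = (31.80 − 27.4550)/(38.84 − 27.4550) = 0.381644
t = −215.934 · ln(0.381644) = 208.002 s.

208.0 s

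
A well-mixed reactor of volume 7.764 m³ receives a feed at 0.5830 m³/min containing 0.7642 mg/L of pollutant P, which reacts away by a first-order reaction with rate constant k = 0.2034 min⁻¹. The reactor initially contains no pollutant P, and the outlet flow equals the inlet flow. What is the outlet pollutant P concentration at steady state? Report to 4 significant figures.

V dC/dt = Q(C_in − C) − k V C.
At steady state: 0 = Q C_in − (Q + kV) C_ss, so C_ss = Q C_in/(Q + kV).
C_ss = 0.5830·0.7642/(0.5830 + 0.2034·7.764) = 0.445529/2.16220 = 0.206054 mg/L.

0.2061 mg/L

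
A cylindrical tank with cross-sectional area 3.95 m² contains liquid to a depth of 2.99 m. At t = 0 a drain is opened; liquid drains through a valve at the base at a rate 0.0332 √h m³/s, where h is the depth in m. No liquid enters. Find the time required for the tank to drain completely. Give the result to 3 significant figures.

Mass balance (ρ constant): A dh/dt = −0.0332 √h.
This is separable: 2 d(√h)/dt = −0.0332/A, so √h = √h₀ − (0.0332/(2A)) t.
Tank is empty when √h = 0: t_empty = 2A√h₀/0.0332.
t_empty = 2·3.95·√2.99/0.0332 = 7.9000·1.7292/0.0332 = 411.46 s.

411 s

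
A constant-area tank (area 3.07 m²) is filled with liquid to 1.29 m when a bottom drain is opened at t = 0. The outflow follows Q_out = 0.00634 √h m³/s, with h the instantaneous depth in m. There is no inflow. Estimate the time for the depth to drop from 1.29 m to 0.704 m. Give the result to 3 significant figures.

Volume balance on the tank: A dh/dt = −0.00634 √h.
Separate and integrate: 2(√h − √h₀) = −(0.00634/A) t.
t = 2A(√h₀ − √h)/0.00634 = 2·3.07·(√1.29 − √0.704)/0.00634
  = 6.1400 × (1.1358 − 0.83905) / 0.00634 = 287.37 s.

287 s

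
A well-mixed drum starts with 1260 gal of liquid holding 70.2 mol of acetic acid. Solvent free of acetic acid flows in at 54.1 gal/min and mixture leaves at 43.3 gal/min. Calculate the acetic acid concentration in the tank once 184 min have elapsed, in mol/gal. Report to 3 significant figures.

0.000486 mol/gal

Total volume: dV/dt = Q_in − Q_out = 10.800 gal/min, so V(t) = 1260 + 10.800 t and V(184) = 3247.2 gal.
Species balance (pure solvent in): dm/dt = −Q_out · m/V(t).
Separate: dm/m = −Q_out dt/V(t) ⇒ ln(m/m₀) = −(Q_out/(Q_in−Q_out)) ln(V/V₀).
m = m₀ (V₀/V)^(Q_out/(Q_in−Q_out)) = 70.2 × (1260/3247.2)^(4.0093) = 1.5775 mol.
C = m/V = 1.5775/3247.2 = 0.00048581 mol/gal.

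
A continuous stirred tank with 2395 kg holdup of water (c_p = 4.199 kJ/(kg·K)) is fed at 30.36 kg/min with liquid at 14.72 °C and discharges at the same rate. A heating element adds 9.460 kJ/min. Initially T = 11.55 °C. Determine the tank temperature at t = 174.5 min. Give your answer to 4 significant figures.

Heat balance on the well-mixed liquid: M c_p dT/dt = ṁ c_p (T_in − T) + 9.460.
Rearrange: dT/dt = (T_ss − T)/τ with τ = M/ṁ = 78.8867 min and T_ss = T_in + Q̇/(ṁ c_p) = 14.7942 °C.
Integrating: T(t) = T_ss + (T₀ − T_ss) e^(−t/τ).
T(174.5) = 14.7942 + (-3.24421)·e^(−174.5/78.8867) = 14.7942 + (-3.24421)·0.109478 = 14.4390 °C.

14.44 °C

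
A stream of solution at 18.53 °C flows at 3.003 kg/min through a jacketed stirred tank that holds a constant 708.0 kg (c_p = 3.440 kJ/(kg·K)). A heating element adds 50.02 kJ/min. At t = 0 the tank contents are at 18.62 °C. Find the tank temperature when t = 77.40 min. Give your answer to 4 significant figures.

19.95 °C

M c_p dT/dt = ṁ c_p (T_in − T) + Q̇.
τ = M/ṁ = 235.764 min; T_ss = T_in + Q̇/(ṁ c_p) = 18.53 + 50.02/(3.003·3.440) = 23.3721 °C.
This is linear first-order; T(t) = T_ss + (T₀ − T_ss) e^(−t/τ).
T(77.40) = 23.3721 + (-4.75206)·e^(−77.40/235.764) = 23.3721 + (-4.75206)·0.720151 = 19.9499 °C.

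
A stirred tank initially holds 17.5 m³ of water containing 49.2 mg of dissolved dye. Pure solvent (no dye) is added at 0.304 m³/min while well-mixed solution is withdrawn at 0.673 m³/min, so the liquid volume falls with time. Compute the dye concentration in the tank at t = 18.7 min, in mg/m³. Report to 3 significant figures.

Let m(t) be the amount of dye. Volume: V(t) = V₀ + (Q_in − Q_out) t = 17.5 − 0.36900 t; V(18.7) = 10.600 m³.
No dye enters, so dm/dt = −Q_out · (m/V).
Separate: dm/m = −Q_out dt/V(t) ⇒ ln(m/m₀) = −(Q_out/(Q_in−Q_out)) ln(V/V₀).
m = m₀ (V₀/V)^(Q_out/(Q_in−Q_out)) = 49.2 × (17.5/10.600)^(-1.8238) = 19.717 mg.
C = m/V = 19.717/10.600 = 1.8601 mg/m³.

1.86 mg/m³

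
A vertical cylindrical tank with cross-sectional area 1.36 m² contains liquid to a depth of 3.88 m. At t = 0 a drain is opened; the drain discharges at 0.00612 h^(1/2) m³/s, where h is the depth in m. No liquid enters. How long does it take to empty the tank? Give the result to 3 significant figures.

Mass balance (ρ constant): A dh/dt = −0.00612 √h.
Separate and integrate: 2(√h − √h₀) = −(0.00612/A) t.
Tank is empty when √h = 0: t_empty = 2A√h₀/0.00612.
t_empty = 2·1.36·√3.88/0.00612 = 2.7200·1.9698/0.00612 = 875.45 s.

875 s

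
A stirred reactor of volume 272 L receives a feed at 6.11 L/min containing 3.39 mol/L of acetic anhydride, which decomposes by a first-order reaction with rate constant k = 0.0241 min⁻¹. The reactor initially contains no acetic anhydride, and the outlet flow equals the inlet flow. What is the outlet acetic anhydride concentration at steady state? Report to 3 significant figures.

Species balance: V dC/dt = Q C_in − Q C − k V C.
Steady state (dC/dt = 0): C_ss = Q C_in/(Q + kV) = C_in/(1 + kV/Q).
C_ss = 6.11·3.39/(6.11 + 0.0241·272) = 20.713/12.665 = 1.6354 mol/L.

1.64 mol/L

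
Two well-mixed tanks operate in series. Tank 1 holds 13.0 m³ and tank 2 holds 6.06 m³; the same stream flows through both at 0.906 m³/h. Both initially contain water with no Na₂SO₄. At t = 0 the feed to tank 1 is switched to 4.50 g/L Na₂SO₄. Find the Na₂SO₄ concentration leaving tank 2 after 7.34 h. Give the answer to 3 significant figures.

0.757 g/L

Time constants: τᵢ = Vᵢ/Q for each well-mixed tank.
τ₁ = 13.0/0.906 = 14.349 h; τ₂ = 6.06/0.906 = 6.6887 h.
Solving the cascade with C₁(0)=C₂(0)=0 gives C₂(t) = C_in[1 − (τ₁ e^(−t/τ₁) − τ₂ e^(−t/τ₂))/(τ₁ − τ₂)].
At t = 7.34: e^(−t/τ₁) = 0.59957, e^(−t/τ₂) = 0.33375.
C₂ = 4.50·[1 − (14.349·0.59957 − 6.6887·0.33375)/(7.6600)] = 4.50·0.16831 = 0.75741 g/L.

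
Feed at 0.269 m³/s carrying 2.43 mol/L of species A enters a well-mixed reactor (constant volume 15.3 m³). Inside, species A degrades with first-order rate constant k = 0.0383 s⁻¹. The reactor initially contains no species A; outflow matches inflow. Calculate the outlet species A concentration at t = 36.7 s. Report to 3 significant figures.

0.666 mol/L

V dC/dt = Q(C_in − C) − k V C.
This is linear with rate a = Q/V + k = 0.055882 s⁻¹.
C_ss = Q C_in/(Q + kV) = 0.76454 mol/L; C(t) = C_ss + (C₀ − C_ss) e^(−a t).
C(36.7) = 0.76454 + (-0.76454)·e^(−0.055882·36.7) = 0.76454 + (-0.76454)·0.12862 = 0.66620 mol/L.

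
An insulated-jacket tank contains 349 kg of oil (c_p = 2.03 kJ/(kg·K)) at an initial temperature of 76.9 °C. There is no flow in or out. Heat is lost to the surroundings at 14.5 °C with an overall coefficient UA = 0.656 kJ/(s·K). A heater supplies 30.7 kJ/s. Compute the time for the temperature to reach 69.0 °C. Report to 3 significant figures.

762 s

M c_p dT/dt = −UA(T − T_amb) + Q̇.
τ = M c_p/UA = 1080.0 s; T_ss = T_amb + Q̇/UA = 14.5 + 30.7/0.656 = 61.299 °C.
T(t) = T_ss + (T₀ − T_ss)e^(−t/τ); set T = 69.0:
t = −τ ln[(T − T_ss)/(T₀ − T_ss)] = −1080.0 · ln(0.49363) = 762.44 s.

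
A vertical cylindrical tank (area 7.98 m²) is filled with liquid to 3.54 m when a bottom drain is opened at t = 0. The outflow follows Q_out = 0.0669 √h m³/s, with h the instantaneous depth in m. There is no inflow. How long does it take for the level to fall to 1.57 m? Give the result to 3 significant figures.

150 s

Unsteady balance on liquid volume: A dh/dt = −0.0669 √h.
Separate and integrate: 2(√h − √h₀) = −(0.0669/A) t.
t = 2A(√h₀ − √h)/0.0669 = 2·7.98·(√3.54 − √1.57)/0.0669
  = 15.960 × (1.8815 − 1.2530) / 0.0669 = 149.94 s.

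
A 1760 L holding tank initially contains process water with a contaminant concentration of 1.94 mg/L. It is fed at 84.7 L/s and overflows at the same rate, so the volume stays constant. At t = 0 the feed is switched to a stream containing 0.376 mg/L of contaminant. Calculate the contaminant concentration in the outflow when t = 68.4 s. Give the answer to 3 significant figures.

Mass balance on the solute (V constant): V dC/dt = Q(C_in − C).
Rewrite as dC/dt + C/τ = C_in/τ, τ = V/Q = 20.779 s.
C approaches C_in exponentially: C(t) = C_in + (C₀ − C_in) e^(−t/τ).
C(68.4) = 0.376 + (1.94 − 0.376)·e^(−68.4/20.779) = 0.376 + (1.5640)·0.037189 = 0.43416 mg/L.

0.434 mg/L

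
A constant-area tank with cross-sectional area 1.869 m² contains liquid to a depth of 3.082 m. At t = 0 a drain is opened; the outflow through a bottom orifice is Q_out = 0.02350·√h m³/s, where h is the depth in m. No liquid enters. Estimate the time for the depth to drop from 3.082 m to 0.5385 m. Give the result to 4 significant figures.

Unsteady balance on liquid volume: A dh/dt = −0.02350 √h.
Separate and integrate: 2(√h − √h₀) = −(0.02350/A) t.
t = 2A(√h₀ − √h)/0.02350 = 2·1.869·(√3.082 − √0.5385)/0.02350
  = 3.73800 × (1.75556 − 0.733826) / 0.02350 = 162.521 s.

162.5 s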